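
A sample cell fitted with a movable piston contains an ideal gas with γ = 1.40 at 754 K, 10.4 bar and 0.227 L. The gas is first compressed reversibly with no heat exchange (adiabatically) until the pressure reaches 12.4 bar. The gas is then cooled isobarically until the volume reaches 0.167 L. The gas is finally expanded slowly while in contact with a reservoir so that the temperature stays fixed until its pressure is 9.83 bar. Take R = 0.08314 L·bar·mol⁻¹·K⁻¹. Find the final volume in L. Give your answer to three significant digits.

Adiabatic (γ = 1.40), T V^(γ−1) and P V^γ constant: T₂ = T₁·(P₂/P₁)^((γ−1)/γ) = 792.9 K; V₂ = V₁·(P₁/P₂)^(1/γ) = 0.2002 L.
Isobaric, so V/T is constant: P₃ = P₂; T₃ = T₂·(V₃/V₂) = 661.4 K.
Isothermal, so P V is constant: T₄ = T₃; V₄ = V₃·(P₃/P₄) = 0.2107 L.

V₄ ≈ 0.211 L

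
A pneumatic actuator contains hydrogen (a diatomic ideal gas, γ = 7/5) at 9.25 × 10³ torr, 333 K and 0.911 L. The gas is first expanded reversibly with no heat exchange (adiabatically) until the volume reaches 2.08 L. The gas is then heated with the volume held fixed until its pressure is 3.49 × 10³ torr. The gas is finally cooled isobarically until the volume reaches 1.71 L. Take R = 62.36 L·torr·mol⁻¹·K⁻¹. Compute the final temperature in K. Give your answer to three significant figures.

Adiabatic (γ = 7/5), T V^(γ−1) and P V^γ constant: T₂ = T₁·(V₁/V₂)^(γ−1) = 239.3 K; P₂ = P₁·(V₁/V₂)^γ = 2912 torr.
V constant ⇒ P ∝ T: V₃ = V₂; T₃ = T₂·(P₃/P₂) = 286.9 K.
Isobaric, so V/T is constant: P₄ = P₃; T₄ = T₃·(V₄/V₃) = 235.8 K.

T₄ ≈ 236 K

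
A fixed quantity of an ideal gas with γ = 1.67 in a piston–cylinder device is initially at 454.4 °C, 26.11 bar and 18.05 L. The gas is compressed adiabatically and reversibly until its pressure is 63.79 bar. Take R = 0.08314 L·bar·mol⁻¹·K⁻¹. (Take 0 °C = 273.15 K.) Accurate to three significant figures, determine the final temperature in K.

T₂ ≈ 1.04e+03 K

Convert: T₁ = 727.5 K.
Reversible adiabatic, γ = 1.67: T₂ = T₁·(P₂/P₁)^((γ−1)/γ) = 1041 K; V₂ = V₁·(P₁/P₂)^(1/γ) = 10.57 L.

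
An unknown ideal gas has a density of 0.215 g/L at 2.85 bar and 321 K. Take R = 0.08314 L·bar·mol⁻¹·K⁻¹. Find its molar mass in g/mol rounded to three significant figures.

ρ = PM/(RT) ⇒ M = ρRT/P = (0.215 × 0.08314 × 321.0) / 2.85

M ≈ 2.01 g/mol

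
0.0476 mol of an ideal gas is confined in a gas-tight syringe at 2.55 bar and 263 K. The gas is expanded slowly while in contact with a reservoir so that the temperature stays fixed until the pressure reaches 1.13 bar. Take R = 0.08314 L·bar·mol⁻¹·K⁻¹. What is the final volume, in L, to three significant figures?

V₂ ≈ 0.921 L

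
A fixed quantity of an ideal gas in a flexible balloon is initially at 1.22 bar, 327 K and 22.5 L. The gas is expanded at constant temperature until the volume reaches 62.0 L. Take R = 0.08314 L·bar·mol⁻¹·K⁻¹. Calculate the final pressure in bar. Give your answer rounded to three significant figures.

P₂ ≈ 0.443 bar

T constant ⇒ Boyle's law P V = const: T₂ = T₁; P₂ = P₁·(V₁/V₂) = 0.4427 bar.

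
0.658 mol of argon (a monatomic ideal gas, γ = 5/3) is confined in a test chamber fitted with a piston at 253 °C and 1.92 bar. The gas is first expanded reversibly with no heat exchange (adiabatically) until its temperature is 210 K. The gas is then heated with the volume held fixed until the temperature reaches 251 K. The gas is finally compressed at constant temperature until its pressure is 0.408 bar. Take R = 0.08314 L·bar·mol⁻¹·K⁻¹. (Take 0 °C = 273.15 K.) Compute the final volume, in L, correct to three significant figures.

V₄ ≈ 33.7 L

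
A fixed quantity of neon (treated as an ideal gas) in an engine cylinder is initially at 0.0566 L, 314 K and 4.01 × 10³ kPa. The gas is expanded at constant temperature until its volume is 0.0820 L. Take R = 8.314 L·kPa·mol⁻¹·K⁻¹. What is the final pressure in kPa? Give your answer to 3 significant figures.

P₂ ≈ 2.77e+03 kPa

T constant ⇒ Boyle's law P V = const: T₂ = T₁; P₂ = P₁·(V₁/V₂) = 2768 kPa.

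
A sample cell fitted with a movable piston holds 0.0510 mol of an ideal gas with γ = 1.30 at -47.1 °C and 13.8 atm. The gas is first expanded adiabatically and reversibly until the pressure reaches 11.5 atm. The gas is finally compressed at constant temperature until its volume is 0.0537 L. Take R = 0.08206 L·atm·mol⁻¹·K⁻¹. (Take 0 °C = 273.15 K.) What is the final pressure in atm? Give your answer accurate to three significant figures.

P₃ ≈ 16.9 atm

Convert: T₁ = 226.0 K.
From PV = nRT: V₁ = nRT₁/P₁ = 0.06855 L.
Adiabatic (γ = 1.30), T V^(γ−1) and P V^γ constant: T₂ = T₁·(P₂/P₁)^((γ−1)/γ) = 216.7 K; V₂ = V₁·(P₁/P₂)^(1/γ) = 0.07887 L.
Isothermal, so P V is constant: T₃ = T₂; P₃ = P₂·(V₂/V₃) = 16.89 atm.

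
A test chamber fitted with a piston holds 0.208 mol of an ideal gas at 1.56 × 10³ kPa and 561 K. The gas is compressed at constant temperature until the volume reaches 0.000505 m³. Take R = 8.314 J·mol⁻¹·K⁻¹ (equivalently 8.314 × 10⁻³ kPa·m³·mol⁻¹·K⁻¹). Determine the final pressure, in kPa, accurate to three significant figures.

From PV = nRT: V₁ = nRT₁/P₁ = 0.0006219 m³.
T constant ⇒ Boyle's law P V = const: T₂ = T₁; P₂ = P₁·(V₁/V₂) = 1921 kPa.

P₂ ≈ 1.92e+03 kPa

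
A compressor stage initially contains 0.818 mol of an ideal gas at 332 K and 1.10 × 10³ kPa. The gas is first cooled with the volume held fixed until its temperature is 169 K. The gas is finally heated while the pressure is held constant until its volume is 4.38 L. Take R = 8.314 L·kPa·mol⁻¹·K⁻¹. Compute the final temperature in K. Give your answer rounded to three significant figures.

T₃ ≈ 361 K

From PV = nRT: V₁ = nRT₁/P₁ = 2.053 L.
V constant ⇒ P ∝ T: V₂ = V₁; P₂ = P₁·(T₂/T₁) = 559.9 kPa.
P constant ⇒ V ∝ T: P₃ = P₂; T₃ = T₂·(V₃/V₂) = 360.6 K.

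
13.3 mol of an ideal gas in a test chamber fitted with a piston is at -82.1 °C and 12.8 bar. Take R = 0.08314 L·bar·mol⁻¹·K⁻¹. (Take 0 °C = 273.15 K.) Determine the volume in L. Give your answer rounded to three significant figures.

V ≈ 16.5 L

Convert: T = 191.05 K.
PV = nRT ⇒ V = nRT/P = (13.3 × 0.08314 × 191.05) / 12.8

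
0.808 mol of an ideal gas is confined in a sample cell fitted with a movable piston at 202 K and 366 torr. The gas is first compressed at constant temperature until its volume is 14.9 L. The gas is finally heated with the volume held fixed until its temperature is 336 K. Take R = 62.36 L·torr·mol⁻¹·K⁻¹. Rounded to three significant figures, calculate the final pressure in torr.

P₃ ≈ 1.14e+03 torr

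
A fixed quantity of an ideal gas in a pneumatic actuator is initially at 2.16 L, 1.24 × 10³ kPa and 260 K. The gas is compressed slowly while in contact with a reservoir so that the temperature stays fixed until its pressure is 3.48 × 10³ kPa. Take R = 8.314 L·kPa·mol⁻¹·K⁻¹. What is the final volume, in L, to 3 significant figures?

T constant ⇒ Boyle's law P V = const: T₂ = T₁; V₂ = V₁·(P₁/P₂) = 0.7697 L.

V₂ ≈ 0.770 L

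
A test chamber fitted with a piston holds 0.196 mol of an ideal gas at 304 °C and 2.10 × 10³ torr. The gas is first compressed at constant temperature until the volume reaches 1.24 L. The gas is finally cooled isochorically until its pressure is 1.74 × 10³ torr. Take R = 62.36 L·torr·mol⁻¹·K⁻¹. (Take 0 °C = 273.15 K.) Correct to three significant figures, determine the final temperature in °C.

T₃ ≈ -96.6 °C

Convert: T₁ = 577.1 K.
From PV = nRT: V₁ = nRT₁/P₁ = 3.359 L.
T constant ⇒ Boyle's law P V = const: T₂ = T₁; P₂ = P₁·(V₁/V₂) = 5689 torr.
V constant ⇒ P ∝ T: V₃ = V₂; T₃ = T₂·(P₃/P₂) = 176.5 K.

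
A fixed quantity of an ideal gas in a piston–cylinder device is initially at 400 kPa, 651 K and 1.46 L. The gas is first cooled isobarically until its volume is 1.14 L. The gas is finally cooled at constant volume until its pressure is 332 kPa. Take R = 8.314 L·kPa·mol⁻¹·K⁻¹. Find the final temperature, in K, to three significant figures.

T₃ ≈ 422 K

P constant ⇒ V ∝ T: P₂ = P₁; T₂ = T₁·(V₂/V₁) = 508.3 K.
Isochoric, so P/T is constant: V₃ = V₂; T₃ = T₂·(P₃/P₂) = 421.9 K.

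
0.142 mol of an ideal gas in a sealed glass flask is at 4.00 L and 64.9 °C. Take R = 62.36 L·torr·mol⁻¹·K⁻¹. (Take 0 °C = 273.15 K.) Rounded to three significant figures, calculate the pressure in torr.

Convert: T = 338.05 K.
PV = nRT ⇒ P = nRT/V = (0.142 × 62.36 × 338.05) / 4.00

P ≈ 748 torr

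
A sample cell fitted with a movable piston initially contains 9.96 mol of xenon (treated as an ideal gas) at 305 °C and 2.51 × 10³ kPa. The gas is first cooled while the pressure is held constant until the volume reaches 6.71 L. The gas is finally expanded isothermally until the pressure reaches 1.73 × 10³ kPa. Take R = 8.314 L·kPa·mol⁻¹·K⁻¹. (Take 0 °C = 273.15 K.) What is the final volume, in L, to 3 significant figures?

Convert: T₁ = 578.1 K.
From PV = nRT: V₁ = nRT₁/P₁ = 19.07 L.
Isobaric, so V/T is constant: P₂ = P₁; T₂ = T₁·(V₂/V₁) = 203.4 K.
T constant ⇒ Boyle's law P V = const: T₃ = T₂; V₃ = V₂·(P₂/P₃) = 9.735 L.

V₃ ≈ 9.74 L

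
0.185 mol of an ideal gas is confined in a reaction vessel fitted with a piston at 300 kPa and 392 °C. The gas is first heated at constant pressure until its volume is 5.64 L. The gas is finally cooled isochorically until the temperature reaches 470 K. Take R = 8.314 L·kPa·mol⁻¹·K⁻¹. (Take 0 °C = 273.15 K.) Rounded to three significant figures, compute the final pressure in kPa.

Convert: T₁ = 665.1 K.
From PV = nRT: V₁ = nRT₁/P₁ = 3.410 L.
P constant ⇒ V ∝ T: P₂ = P₁; T₂ = T₁·(V₂/V₁) = 1100 K.
V constant ⇒ P ∝ T: V₃ = V₂; P₃ = P₂·(T₃/T₂) = 128.2 kPa.

P₃ ≈ 128 kPa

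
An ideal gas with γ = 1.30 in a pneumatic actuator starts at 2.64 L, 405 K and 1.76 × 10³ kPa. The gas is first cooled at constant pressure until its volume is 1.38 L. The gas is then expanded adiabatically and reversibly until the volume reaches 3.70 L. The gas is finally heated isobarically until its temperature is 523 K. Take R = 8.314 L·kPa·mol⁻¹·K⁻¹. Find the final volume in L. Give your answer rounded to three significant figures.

V₄ ≈ 12.3 L

P constant ⇒ V ∝ T: P₂ = P₁; T₂ = T₁·(V₂/V₁) = 211.7 K.
Adiabatic (γ = 1.30), T V^(γ−1) and P V^γ constant: T₃ = T₂·(V₂/V₃)^(γ−1) = 157.5 K; P₃ = P₂·(V₂/V₃)^γ = 488.3 kPa.
P constant ⇒ V ∝ T: P₄ = P₃; V₄ = V₃·(T₄/T₃) = 12.29 L.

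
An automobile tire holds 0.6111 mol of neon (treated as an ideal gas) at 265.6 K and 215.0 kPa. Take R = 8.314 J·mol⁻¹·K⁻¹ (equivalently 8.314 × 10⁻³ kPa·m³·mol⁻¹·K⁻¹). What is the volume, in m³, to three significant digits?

V ≈ 0.00628 m³

PV = nRT ⇒ V = nRT/P = (0.6111 × 8.314 × 10⁻³ × 265.6) / 215.0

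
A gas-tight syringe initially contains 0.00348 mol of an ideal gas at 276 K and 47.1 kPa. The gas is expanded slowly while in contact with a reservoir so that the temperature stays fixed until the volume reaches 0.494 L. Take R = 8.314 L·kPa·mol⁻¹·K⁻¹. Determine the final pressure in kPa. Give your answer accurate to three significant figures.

P₂ ≈ 16.2 kPa

From PV = nRT: V₁ = nRT₁/P₁ = 0.1695 L.
T constant ⇒ Boyle's law P V = const: T₂ = T₁; P₂ = P₁·(V₁/V₂) = 16.16 kPa.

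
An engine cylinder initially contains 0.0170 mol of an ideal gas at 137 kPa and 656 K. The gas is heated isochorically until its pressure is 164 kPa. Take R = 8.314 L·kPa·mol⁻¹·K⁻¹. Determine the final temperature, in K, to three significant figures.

From PV = nRT: V₁ = nRT₁/P₁ = 0.6768 L.
V constant ⇒ P ∝ T: V₂ = V₁; T₂ = T₁·(P₂/P₁) = 785.3 K.

T₂ ≈ 785 K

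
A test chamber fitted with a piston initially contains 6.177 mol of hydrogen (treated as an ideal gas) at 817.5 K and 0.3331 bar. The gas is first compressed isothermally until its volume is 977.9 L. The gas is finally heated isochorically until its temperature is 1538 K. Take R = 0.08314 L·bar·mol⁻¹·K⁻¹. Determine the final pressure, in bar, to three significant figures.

From PV = nRT: V₁ = nRT₁/P₁ = 1260 L.
Isothermal, so P V is constant: T₂ = T₁; P₂ = P₁·(V₁/V₂) = 0.4293 bar.
V constant ⇒ P ∝ T: V₃ = V₂; P₃ = P₂·(T₃/T₂) = 0.8077 bar.

P₃ ≈ 0.808 bar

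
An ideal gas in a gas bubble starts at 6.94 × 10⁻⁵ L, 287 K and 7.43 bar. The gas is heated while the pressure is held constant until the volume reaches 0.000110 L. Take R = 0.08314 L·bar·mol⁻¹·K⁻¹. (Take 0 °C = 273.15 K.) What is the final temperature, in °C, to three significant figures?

Isobaric, so V/T is constant: P₂ = P₁; T₂ = T₁·(V₂/V₁) = 454.9 K.

T₂ ≈ 182 °C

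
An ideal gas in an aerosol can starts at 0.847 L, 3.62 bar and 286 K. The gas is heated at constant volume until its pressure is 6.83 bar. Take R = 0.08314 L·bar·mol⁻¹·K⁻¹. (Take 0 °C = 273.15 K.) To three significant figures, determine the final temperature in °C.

T₂ ≈ 266 °C

V constant ⇒ P ∝ T: V₂ = V₁; T₂ = T₁·(P₂/P₁) = 539.6 K.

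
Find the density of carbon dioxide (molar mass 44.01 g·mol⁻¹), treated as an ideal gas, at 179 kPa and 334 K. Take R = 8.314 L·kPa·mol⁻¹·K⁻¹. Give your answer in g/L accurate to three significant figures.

ρ ≈ 2.84 g/L

ρ = PM/(RT) = (179 × 44.01) / (8.314 × 334.0)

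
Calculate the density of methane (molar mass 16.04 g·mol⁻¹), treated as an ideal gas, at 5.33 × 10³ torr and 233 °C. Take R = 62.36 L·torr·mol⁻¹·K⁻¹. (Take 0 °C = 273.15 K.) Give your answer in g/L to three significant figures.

ρ = PM/(RT) = (5.33e+03 × 16.04) / (62.36 × 506.1)

ρ ≈ 2.71 g/L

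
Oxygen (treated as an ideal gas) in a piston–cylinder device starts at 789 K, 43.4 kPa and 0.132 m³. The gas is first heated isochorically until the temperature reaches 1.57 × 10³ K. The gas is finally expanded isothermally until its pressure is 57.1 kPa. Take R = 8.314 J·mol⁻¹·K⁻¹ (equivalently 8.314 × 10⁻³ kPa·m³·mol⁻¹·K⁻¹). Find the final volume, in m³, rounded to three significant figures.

V₃ ≈ 0.200 m³

V constant ⇒ P ∝ T: V₂ = V₁; P₂ = P₁·(T₂/T₁) = 86.36 kPa.
T constant ⇒ Boyle's law P V = const: T₃ = T₂; V₃ = V₂·(P₂/P₃) = 0.1996 m³.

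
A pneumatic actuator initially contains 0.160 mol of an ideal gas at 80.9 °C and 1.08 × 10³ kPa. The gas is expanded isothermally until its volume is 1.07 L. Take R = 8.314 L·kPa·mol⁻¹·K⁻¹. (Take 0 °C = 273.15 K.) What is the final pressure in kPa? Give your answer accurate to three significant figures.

P₂ ≈ 440 kPa

Convert: T₁ = 354.0 K.
From PV = nRT: V₁ = nRT₁/P₁ = 0.4361 L.
T constant ⇒ Boyle's law P V = const: T₂ = T₁; P₂ = P₁·(V₁/V₂) = 440.2 kPa.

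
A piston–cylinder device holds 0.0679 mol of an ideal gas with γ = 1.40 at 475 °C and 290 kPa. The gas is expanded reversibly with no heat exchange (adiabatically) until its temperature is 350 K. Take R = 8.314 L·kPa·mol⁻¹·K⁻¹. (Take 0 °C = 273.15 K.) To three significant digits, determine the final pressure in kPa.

Convert: T₁ = 748.1 K.
From PV = nRT: V₁ = nRT₁/P₁ = 1.456 L.
Reversible adiabatic, γ = 1.40: P₂ = P₁·(T₂/T₁)^(γ/(γ−1)) = 20.31 kPa; V₂ = V₁·(T₁/T₂)^(1/(γ−1)) = 9.729 L.

P₂ ≈ 20.3 kPa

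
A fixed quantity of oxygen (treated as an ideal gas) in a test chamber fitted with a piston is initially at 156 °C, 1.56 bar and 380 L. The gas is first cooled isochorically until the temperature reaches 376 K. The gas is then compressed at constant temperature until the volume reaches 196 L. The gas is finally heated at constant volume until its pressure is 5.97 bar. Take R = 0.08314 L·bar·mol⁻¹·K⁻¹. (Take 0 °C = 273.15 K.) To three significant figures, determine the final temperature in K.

T₄ ≈ 847 K

Convert: T₁ = 429.1 K.
Isochoric, so P/T is constant: V₂ = V₁; P₂ = P₁·(T₂/T₁) = 1.367 bar.
T constant ⇒ Boyle's law P V = const: T₃ = T₂; P₃ = P₂·(V₂/V₃) = 2.650 bar.
V constant ⇒ P ∝ T: V₄ = V₃; T₄ = T₃·(P₄/P₃) = 847.1 K.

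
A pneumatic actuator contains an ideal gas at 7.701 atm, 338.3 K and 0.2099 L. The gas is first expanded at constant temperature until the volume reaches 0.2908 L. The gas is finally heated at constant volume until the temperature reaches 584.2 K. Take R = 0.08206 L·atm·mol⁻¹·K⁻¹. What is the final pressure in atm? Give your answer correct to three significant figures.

P₃ ≈ 9.60 atm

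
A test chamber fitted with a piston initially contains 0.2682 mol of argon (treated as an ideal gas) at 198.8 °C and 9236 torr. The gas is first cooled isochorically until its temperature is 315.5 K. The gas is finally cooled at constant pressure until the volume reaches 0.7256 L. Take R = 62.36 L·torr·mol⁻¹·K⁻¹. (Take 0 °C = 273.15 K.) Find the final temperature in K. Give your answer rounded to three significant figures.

T₃ ≈ 268 K

Convert: T₁ = 471.9 K.
From PV = nRT: V₁ = nRT₁/P₁ = 0.8546 L.
V constant ⇒ P ∝ T: V₂ = V₁; P₂ = P₁·(T₂/T₁) = 6174 torr.
Isobaric, so V/T is constant: P₃ = P₂; T₃ = T₂·(V₃/V₂) = 267.9 K.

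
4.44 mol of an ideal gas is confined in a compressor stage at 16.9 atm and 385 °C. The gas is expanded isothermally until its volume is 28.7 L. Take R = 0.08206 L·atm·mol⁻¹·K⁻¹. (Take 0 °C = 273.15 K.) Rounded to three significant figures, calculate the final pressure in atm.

P₂ ≈ 8.36 atm

Convert: T₁ = 658.1 K.
From PV = nRT: V₁ = nRT₁/P₁ = 14.19 L.
T constant ⇒ Boyle's law P V = const: T₂ = T₁; P₂ = P₁·(V₁/V₂) = 8.355 atm.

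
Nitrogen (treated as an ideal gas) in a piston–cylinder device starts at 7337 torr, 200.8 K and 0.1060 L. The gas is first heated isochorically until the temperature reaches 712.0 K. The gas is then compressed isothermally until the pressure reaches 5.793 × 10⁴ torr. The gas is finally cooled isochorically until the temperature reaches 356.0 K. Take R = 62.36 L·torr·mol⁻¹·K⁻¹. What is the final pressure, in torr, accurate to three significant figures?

Isochoric, so P/T is constant: V₂ = V₁; P₂ = P₁·(T₂/T₁) = 2.602e+04 torr.
Isothermal, so P V is constant: T₃ = T₂; V₃ = V₂·(P₂/P₃) = 0.04760 L.
Isochoric, so P/T is constant: V₄ = V₃; P₄ = P₃·(T₄/T₃) = 2.896e+04 torr.

P₄ ≈ 2.90e+04 torr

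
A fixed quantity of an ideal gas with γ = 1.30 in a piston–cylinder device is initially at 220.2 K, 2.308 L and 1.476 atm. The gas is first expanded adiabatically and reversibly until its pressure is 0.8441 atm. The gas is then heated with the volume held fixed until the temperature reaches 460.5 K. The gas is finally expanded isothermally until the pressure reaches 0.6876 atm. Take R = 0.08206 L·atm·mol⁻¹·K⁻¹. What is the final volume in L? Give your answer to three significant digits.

Adiabatic (γ = 1.30), T V^(γ−1) and P V^γ constant: T₂ = T₁·(P₂/P₁)^((γ−1)/γ) = 193.6 K; V₂ = V₁·(P₁/P₂)^(1/γ) = 3.547 L.
V constant ⇒ P ∝ T: V₃ = V₂; P₃ = P₂·(T₃/T₂) = 2.008 atm.
Isothermal, so P V is constant: T₄ = T₃; V₄ = V₃·(P₃/P₄) = 10.36 L.

V₄ ≈ 10.4 L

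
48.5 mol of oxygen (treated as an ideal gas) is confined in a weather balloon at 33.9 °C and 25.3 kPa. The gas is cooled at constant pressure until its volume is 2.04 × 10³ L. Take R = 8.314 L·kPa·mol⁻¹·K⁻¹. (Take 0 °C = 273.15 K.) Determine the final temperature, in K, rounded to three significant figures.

T₂ ≈ 128 K

Convert: T₁ = 307.0 K.
From PV = nRT: V₁ = nRT₁/P₁ = 4894 L.
P constant ⇒ V ∝ T: P₂ = P₁; T₂ = T₁·(V₂/V₁) = 128.0 K.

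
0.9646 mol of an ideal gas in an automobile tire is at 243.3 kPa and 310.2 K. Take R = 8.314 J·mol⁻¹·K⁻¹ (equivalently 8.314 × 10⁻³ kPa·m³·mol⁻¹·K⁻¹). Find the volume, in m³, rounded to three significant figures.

PV = nRT ⇒ V = nRT/P = (0.9646 × 8.314 × 10⁻³ × 310.2) / 243.3

V ≈ 0.0102 m³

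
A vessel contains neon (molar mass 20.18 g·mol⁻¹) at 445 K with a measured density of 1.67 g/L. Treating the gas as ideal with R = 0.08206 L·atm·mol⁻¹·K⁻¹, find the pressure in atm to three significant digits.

ρ = PM/(RT) ⇒ P = ρRT/M = (1.67 × 0.08206 × 445.0) / 20.18

P ≈ 3.02 atm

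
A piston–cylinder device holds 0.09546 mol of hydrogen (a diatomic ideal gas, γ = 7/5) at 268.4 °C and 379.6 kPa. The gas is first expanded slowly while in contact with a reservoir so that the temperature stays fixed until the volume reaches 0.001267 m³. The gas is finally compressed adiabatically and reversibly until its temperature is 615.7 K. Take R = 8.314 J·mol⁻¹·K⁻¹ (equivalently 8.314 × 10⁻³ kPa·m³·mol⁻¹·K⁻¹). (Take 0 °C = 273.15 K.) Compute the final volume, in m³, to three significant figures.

V₃ ≈ 0.000919 m³

Convert: T₁ = 541.5 K.
From PV = nRT: V₁ = nRT₁/P₁ = 0.001132 m³.
T constant ⇒ Boyle's law P V = const: T₂ = T₁; P₂ = P₁·(V₁/V₂) = 339.2 kPa.
Reversible adiabatic, γ = 7/5: P₃ = P₂·(T₃/T₂)^(γ/(γ−1)) = 531.6 kPa; V₃ = V₂·(T₂/T₃)^(1/(γ−1)) = 0.0009193 m³.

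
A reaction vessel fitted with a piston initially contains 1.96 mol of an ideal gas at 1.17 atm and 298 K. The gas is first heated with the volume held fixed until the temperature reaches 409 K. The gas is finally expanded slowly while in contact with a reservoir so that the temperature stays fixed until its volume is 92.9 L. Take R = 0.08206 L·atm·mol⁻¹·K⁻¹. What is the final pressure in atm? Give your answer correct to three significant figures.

From PV = nRT: V₁ = nRT₁/P₁ = 40.97 L.
Isochoric, so P/T is constant: V₂ = V₁; P₂ = P₁·(T₂/T₁) = 1.606 atm.
T constant ⇒ Boyle's law P V = const: T₃ = T₂; P₃ = P₂·(V₂/V₃) = 0.7081 atm.

P₃ ≈ 0.708 atm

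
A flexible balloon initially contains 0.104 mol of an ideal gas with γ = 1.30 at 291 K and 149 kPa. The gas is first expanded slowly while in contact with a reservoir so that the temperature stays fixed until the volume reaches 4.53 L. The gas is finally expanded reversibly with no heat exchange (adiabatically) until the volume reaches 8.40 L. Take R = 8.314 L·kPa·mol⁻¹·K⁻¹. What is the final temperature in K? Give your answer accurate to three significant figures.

T₃ ≈ 242 K

From PV = nRT: V₁ = nRT₁/P₁ = 1.689 L.
Isothermal, so P V is constant: T₂ = T₁; P₂ = P₁·(V₁/V₂) = 55.54 kPa.
Adiabatic (γ = 1.30), T V^(γ−1) and P V^γ constant: T₃ = T₂·(V₂/V₃)^(γ−1) = 241.8 K; P₃ = P₂·(V₂/V₃)^γ = 24.89 kPa.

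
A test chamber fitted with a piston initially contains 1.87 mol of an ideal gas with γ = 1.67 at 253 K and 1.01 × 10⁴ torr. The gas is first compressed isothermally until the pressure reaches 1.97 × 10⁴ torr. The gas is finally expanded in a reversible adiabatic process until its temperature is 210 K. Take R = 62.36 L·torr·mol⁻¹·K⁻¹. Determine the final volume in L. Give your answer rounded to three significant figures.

V₃ ≈ 1.98 L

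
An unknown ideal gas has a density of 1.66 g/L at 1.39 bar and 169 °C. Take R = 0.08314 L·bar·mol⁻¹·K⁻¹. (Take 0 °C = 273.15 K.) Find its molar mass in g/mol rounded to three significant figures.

ρ = PM/(RT) ⇒ M = ρRT/P = (1.66 × 0.08314 × 442.1) / 1.39

M ≈ 43.9 g/mol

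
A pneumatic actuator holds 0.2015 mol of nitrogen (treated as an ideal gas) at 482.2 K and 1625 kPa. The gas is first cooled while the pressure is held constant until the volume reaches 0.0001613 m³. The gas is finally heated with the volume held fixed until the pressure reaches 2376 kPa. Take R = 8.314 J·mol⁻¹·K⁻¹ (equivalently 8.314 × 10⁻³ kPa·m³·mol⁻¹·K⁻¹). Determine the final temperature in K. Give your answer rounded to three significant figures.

T₃ ≈ 229 K

From PV = nRT: V₁ = nRT₁/P₁ = 0.0004971 m³.
P constant ⇒ V ∝ T: P₂ = P₁; T₂ = T₁·(V₂/V₁) = 156.5 K.
V constant ⇒ P ∝ T: V₃ = V₂; T₃ = T₂·(P₃/P₂) = 228.8 K.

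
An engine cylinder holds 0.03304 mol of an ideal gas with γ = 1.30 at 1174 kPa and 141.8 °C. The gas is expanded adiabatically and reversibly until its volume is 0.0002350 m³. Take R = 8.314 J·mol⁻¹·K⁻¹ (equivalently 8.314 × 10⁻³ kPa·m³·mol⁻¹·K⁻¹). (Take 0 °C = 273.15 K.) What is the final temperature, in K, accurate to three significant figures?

Convert: T₁ = 414.9 K.
From PV = nRT: V₁ = nRT₁/P₁ = 9.709e-05 m³.
Adiabatic (γ = 1.30), T V^(γ−1) and P V^γ constant: T₂ = T₁·(V₁/V₂)^(γ−1) = 318.3 K; P₂ = P₁·(V₁/V₂)^γ = 372.1 kPa.

T₂ ≈ 318 K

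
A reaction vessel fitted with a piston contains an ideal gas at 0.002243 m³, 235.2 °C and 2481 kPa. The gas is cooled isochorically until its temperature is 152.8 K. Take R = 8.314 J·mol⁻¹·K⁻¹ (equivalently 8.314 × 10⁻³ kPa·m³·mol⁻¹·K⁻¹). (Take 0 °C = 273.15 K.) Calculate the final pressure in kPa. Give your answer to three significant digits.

P₂ ≈ 746 kPa

Convert: T₁ = 508.3 K.
V constant ⇒ P ∝ T: V₂ = V₁; P₂ = P₁·(T₂/T₁) = 745.7 kPa.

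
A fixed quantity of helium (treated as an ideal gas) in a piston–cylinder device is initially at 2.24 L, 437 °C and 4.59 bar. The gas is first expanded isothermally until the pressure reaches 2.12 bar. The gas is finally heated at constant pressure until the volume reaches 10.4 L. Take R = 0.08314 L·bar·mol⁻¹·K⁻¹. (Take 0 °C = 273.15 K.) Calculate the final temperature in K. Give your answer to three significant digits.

Convert: T₁ = 710.1 K.
Isothermal, so P V is constant: T₂ = T₁; V₂ = V₁·(P₁/P₂) = 4.850 L.
P constant ⇒ V ∝ T: P₃ = P₂; T₃ = T₂·(V₃/V₂) = 1523 K.

T₃ ≈ 1.52e+03 K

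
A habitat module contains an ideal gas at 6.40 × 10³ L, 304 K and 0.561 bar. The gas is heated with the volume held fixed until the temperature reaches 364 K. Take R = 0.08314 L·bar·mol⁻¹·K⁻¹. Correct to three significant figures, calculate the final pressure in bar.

P₂ ≈ 0.672 bar

Isochoric, so P/T is constant: V₂ = V₁; P₂ = P₁·(T₂/T₁) = 0.6717 bar.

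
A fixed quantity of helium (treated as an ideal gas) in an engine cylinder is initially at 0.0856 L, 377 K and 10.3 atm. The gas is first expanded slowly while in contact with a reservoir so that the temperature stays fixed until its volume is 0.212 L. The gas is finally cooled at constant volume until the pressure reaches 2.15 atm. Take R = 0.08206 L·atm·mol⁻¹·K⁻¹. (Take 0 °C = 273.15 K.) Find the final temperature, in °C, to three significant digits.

T₃ ≈ -78.3 °C

T constant ⇒ Boyle's law P V = const: T₂ = T₁; P₂ = P₁·(V₁/V₂) = 4.159 atm.
V constant ⇒ P ∝ T: V₃ = V₂; T₃ = T₂·(P₃/P₂) = 194.9 K.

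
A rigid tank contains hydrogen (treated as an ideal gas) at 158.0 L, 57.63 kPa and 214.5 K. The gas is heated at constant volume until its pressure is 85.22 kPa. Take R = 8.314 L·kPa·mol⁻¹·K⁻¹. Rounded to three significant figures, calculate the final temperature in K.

T₂ ≈ 317 K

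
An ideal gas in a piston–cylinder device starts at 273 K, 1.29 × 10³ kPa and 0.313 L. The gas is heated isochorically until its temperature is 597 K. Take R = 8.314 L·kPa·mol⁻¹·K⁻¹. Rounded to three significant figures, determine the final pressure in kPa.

P₂ ≈ 2.82e+03 kPa

Isochoric, so P/T is constant: V₂ = V₁; P₂ = P₁·(T₂/T₁) = 2821 kPa.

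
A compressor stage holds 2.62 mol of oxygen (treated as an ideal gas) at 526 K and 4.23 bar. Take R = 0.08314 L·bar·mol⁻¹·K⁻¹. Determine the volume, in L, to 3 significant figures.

V ≈ 27.1 L

PV = nRT ⇒ V = nRT/P = (2.62 × 0.08314 × 526) / 4.23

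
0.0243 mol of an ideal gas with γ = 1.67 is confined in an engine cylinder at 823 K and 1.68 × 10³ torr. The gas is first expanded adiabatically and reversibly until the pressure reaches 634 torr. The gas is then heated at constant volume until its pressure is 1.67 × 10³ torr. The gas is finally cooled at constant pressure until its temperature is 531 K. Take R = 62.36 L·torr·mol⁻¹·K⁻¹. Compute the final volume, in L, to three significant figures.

From PV = nRT: V₁ = nRT₁/P₁ = 0.7423 L.
Adiabatic (γ = 1.67), T V^(γ−1) and P V^γ constant: T₂ = T₁·(P₂/P₁)^((γ−1)/γ) = 556.7 K; V₂ = V₁·(P₁/P₂)^(1/γ) = 1.331 L.
V constant ⇒ P ∝ T: V₃ = V₂; T₃ = T₂·(P₃/P₂) = 1466 K.
Isobaric, so V/T is constant: P₄ = P₃; V₄ = V₃·(T₄/T₃) = 0.4818 L.

V₄ ≈ 0.482 L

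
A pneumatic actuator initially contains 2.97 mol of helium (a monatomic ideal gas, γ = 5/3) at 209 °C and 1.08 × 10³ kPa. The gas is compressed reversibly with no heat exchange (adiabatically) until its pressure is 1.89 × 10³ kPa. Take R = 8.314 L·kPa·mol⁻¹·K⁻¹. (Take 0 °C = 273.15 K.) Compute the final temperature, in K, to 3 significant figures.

Convert: T₁ = 482.1 K.
From PV = nRT: V₁ = nRT₁/P₁ = 11.02 L.
Adiabatic (γ = 5/3), T V^(γ−1) and P V^γ constant: T₂ = T₁·(P₂/P₁)^((γ−1)/γ) = 603.1 K; V₂ = V₁·(P₁/P₂)^(1/γ) = 7.880 L.

T₂ ≈ 603 K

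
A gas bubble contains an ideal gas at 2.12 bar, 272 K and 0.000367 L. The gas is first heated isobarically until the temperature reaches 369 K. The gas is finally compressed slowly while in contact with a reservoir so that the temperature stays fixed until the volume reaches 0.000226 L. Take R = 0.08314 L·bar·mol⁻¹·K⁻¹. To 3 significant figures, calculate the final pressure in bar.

P₃ ≈ 4.67 bar

P constant ⇒ V ∝ T: P₂ = P₁; V₂ = V₁·(T₂/T₁) = 0.0004979 L.
Isothermal, so P V is constant: T₃ = T₂; P₃ = P₂·(V₂/V₃) = 4.670 bar.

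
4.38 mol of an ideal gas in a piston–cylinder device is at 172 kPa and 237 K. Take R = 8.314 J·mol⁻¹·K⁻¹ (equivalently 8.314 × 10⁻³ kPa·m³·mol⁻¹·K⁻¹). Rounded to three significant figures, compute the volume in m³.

V ≈ 0.0502 m³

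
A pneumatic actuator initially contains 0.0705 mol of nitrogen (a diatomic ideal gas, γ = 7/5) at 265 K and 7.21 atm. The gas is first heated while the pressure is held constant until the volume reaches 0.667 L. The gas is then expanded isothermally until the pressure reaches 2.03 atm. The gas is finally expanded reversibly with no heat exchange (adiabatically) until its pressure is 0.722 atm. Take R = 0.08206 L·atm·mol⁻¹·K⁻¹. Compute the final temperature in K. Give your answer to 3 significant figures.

T₄ ≈ 619 K

From PV = nRT: V₁ = nRT₁/P₁ = 0.2126 L.
Isobaric, so V/T is constant: P₂ = P₁; T₂ = T₁·(V₂/V₁) = 831.3 K.
T constant ⇒ Boyle's law P V = const: T₃ = T₂; V₃ = V₂·(P₂/P₃) = 2.369 L.
Reversible adiabatic, γ = 7/5: T₄ = T₃·(P₄/P₃)^((γ−1)/γ) = 618.7 K; V₄ = V₃·(P₃/P₄)^(1/γ) = 4.957 L.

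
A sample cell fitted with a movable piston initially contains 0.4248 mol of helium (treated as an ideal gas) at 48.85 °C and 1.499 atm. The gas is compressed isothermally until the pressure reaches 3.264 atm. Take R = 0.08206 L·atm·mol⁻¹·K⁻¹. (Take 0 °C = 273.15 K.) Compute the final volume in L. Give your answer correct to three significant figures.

V₂ ≈ 3.44 L

Convert: T₁ = 322.0 K.
From PV = nRT: V₁ = nRT₁/P₁ = 7.488 L.
T constant ⇒ Boyle's law P V = const: T₂ = T₁; V₂ = V₁·(P₁/P₂) = 3.439 L.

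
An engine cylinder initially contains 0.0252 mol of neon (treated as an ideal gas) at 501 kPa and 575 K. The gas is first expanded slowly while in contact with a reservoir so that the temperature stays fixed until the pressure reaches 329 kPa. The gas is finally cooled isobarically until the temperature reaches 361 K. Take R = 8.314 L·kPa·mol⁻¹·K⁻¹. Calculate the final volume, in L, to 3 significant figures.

V₃ ≈ 0.230 L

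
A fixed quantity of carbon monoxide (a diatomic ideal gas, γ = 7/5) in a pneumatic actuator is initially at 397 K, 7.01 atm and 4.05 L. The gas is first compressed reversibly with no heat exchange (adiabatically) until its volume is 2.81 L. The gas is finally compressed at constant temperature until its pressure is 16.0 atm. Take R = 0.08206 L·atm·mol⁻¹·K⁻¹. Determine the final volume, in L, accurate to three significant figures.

Adiabatic (γ = 7/5), T V^(γ−1) and P V^γ constant: T₂ = T₁·(V₁/V₂)^(γ−1) = 459.5 K; P₂ = P₁·(V₁/V₂)^γ = 11.69 atm.
Isothermal, so P V is constant: T₃ = T₂; V₃ = V₂·(P₂/P₃) = 2.054 L.

V₃ ≈ 2.05 L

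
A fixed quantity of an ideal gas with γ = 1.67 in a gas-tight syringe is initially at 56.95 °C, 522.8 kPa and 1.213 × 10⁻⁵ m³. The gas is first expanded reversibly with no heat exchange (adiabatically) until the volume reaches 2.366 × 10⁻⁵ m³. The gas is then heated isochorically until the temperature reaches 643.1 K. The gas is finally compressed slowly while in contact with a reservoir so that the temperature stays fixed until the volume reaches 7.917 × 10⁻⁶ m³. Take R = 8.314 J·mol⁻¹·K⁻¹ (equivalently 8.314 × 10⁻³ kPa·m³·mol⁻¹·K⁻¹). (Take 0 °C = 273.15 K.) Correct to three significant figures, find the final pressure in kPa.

P₄ ≈ 1.56e+03 kPa

Convert: T₁ = 330.1 K.
Adiabatic (γ = 1.67), T V^(γ−1) and P V^γ constant: T₂ = T₁·(V₁/V₂)^(γ−1) = 211.0 K; P₂ = P₁·(V₁/V₂)^γ = 171.3 kPa.
V constant ⇒ P ∝ T: V₃ = V₂; P₃ = P₂·(T₃/T₂) = 522.2 kPa.
Isothermal, so P V is constant: T₄ = T₃; P₄ = P₃·(V₃/V₄) = 1561 kPa.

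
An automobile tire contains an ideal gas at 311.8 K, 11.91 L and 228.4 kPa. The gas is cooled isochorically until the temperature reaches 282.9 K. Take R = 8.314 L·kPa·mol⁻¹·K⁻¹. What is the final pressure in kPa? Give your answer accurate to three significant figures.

Isochoric, so P/T is constant: V₂ = V₁; P₂ = P₁·(T₂/T₁) = 207.2 kPa.

P₂ ≈ 207 kPa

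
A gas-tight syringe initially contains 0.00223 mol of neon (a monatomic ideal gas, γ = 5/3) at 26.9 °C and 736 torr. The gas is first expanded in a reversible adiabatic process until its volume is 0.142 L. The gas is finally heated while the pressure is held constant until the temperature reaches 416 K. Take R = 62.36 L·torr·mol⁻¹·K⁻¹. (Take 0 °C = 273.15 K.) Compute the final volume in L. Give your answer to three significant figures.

Convert: T₁ = 300.0 K.
From PV = nRT: V₁ = nRT₁/P₁ = 0.05669 L.
Reversible adiabatic, γ = 5/3: T₂ = T₁·(V₁/V₂)^(γ−1) = 162.7 K; P₂ = P₁·(V₁/V₂)^γ = 159.3 torr.
Isobaric, so V/T is constant: P₃ = P₂; V₃ = V₂·(T₃/T₂) = 0.3631 L.

V₃ ≈ 0.363 L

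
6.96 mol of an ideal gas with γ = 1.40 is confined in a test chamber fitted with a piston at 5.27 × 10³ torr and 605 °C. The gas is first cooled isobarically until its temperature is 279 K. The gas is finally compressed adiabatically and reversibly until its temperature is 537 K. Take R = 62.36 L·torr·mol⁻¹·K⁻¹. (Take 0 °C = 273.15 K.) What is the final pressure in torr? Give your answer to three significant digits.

Convert: T₁ = 878.1 K.
From PV = nRT: V₁ = nRT₁/P₁ = 72.32 L.
Isobaric, so V/T is constant: P₂ = P₁; V₂ = V₁·(T₂/T₁) = 22.98 L.
Reversible adiabatic, γ = 1.40: P₃ = P₂·(T₃/T₂)^(γ/(γ−1)) = 5.213e+04 torr; V₃ = V₂·(T₂/T₃)^(1/(γ−1)) = 4.471 L.

P₃ ≈ 5.21e+04 torr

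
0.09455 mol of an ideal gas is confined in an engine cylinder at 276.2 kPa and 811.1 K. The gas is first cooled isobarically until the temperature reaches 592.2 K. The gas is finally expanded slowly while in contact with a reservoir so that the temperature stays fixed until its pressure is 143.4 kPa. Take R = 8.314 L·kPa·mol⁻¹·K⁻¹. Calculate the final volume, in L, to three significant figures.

From PV = nRT: V₁ = nRT₁/P₁ = 2.308 L.
P constant ⇒ V ∝ T: P₂ = P₁; V₂ = V₁·(T₂/T₁) = 1.685 L.
T constant ⇒ Boyle's law P V = const: T₃ = T₂; V₃ = V₂·(P₂/P₃) = 3.246 L.

V₃ ≈ 3.25 L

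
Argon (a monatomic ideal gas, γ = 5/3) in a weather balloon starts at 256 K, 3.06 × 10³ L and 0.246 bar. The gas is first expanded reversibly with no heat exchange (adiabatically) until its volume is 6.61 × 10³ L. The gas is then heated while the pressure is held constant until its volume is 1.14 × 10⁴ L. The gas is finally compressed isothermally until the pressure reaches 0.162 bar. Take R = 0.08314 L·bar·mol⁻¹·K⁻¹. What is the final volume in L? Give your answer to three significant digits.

V₄ ≈ 4.80e+03 L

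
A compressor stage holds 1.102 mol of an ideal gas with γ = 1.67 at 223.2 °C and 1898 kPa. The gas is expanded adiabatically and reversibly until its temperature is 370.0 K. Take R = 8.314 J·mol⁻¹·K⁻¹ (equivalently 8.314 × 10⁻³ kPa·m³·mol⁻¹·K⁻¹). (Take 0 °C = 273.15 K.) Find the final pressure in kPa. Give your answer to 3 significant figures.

Convert: T₁ = 496.3 K.
From PV = nRT: V₁ = nRT₁/P₁ = 0.002396 m³.
Adiabatic (γ = 1.67), T V^(γ−1) and P V^γ constant: P₂ = P₁·(T₂/T₁)^(γ/(γ−1)) = 912.6 kPa; V₂ = V₁·(T₁/T₂)^(1/(γ−1)) = 0.003715 m³.

P₂ ≈ 913 kPa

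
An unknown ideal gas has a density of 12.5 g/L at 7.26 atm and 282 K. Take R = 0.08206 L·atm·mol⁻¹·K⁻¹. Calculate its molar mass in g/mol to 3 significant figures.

M ≈ 39.8 g/mol

ρ = PM/(RT) ⇒ M = ρRT/P = (12.5 × 0.08206 × 282.0) / 7.26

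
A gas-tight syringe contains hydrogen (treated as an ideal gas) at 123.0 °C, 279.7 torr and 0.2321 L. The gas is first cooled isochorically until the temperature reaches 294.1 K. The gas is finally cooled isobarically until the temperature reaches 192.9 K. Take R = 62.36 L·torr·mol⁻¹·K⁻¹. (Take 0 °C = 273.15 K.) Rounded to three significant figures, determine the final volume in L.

V₃ ≈ 0.152 L

Convert: T₁ = 396.1 K.
Isochoric, so P/T is constant: V₂ = V₁; P₂ = P₁·(T₂/T₁) = 207.6 torr.
Isobaric, so V/T is constant: P₃ = P₂; V₃ = V₂·(T₃/T₂) = 0.1522 L.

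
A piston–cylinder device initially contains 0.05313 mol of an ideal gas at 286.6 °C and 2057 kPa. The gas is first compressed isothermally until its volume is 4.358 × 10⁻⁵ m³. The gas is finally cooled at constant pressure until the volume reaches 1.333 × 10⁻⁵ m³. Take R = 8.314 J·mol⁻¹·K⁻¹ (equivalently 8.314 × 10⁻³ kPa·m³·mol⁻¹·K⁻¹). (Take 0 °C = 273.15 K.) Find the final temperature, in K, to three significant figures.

Convert: T₁ = 559.8 K.
From PV = nRT: V₁ = nRT₁/P₁ = 0.0001202 m³.
Isothermal, so P V is constant: T₂ = T₁; P₂ = P₁·(V₁/V₂) = 5674 kPa.
P constant ⇒ V ∝ T: P₃ = P₂; T₃ = T₂·(V₃/V₂) = 171.2 K.

T₃ ≈ 171 K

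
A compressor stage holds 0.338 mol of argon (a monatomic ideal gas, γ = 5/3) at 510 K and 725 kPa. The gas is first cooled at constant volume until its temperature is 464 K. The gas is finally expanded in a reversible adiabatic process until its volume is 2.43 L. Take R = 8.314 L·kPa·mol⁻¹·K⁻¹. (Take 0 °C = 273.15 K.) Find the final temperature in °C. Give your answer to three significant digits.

T₃ ≈ 131 °C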